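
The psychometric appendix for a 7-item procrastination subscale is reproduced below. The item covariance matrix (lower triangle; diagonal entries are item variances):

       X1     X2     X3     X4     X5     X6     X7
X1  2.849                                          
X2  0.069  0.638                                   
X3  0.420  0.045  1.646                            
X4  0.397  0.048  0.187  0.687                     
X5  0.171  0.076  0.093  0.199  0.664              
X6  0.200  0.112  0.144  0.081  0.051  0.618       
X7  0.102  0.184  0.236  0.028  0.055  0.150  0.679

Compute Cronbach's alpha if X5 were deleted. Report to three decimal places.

Cronbach's alpha = 0.484

Remaining items: X1, X2, X3, X4, X6, X7 (k = 6).
ΣVar(i) = 2.849 + 0.638 + 1.646 + 0.687 + 0.618 + 0.679 = 7.117
total variance = 7.117 + 2 × 2.403 = 11.923
α (item deleted) = (6/5)·(1 − 7.117/11.923) = 0.484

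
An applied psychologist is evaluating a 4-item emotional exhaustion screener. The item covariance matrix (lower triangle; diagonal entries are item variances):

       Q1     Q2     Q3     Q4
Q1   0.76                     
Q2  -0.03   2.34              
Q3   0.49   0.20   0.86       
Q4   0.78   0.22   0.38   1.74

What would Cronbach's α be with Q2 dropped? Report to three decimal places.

Remaining items: Q1, Q3, Q4 (k = 3).
Σσ²ᵢ = 0.76 + 0.86 + 1.74 = 3.36
total variance = 3.36 + 2 × 1.65 = 6.66
α (item deleted) = (3/2)·(1 − 3.36/6.66) = 0.743

α = 0.743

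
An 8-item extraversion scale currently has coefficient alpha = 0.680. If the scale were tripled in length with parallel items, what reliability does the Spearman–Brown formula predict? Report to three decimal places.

predicted reliability = 0.864

Length factor m = 3
α' = m·α / (1 + (m−1)·α)
   = 3 × 0.680 / (1 + (3 − 1) × 0.680)
   = 2.0400 / 2.3600 = 0.864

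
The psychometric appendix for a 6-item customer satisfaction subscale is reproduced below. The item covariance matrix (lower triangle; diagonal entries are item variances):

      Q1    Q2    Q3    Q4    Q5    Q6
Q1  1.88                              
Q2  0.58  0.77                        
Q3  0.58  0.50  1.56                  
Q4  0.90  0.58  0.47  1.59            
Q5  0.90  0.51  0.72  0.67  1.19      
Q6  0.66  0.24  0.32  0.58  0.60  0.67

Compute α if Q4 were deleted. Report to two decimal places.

Remaining items: Q1, Q2, Q3, Q5, Q6 (k = 5).
Σσᵢ² = 1.88 + 0.77 + 1.56 + 1.19 + 0.67 = 6.07
total variance = 6.07 + 2 × 5.61 = 17.29
α (item deleted) = (5/4)·(1 − 6.07/17.29) = 0.81

α = 0.81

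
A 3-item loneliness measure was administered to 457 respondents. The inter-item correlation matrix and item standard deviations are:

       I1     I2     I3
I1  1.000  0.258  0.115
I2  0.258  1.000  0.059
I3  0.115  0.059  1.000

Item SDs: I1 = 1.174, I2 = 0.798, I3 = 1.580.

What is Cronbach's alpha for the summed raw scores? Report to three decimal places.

α = 0.285

Σσ²ᵢ = 1.174² + 0.798² + 1.580² = 4.5115
Covariances σ_ij = r_ij · s_i · s_j:
  σ(I1,I2) = 0.258 × 1.174 × 0.798 = 0.2417
  σ(I1,I3) = 0.115 × 1.174 × 1.580 = 0.2133
  σ(I2,I3) = 0.059 × 0.798 × 1.580 = 0.0744
σ²_T = Σσ²ᵢ + 2·Σσ_ij = 4.5115 + 2 × 0.5294 = 5.5703
α = (3/2)·(1 − 4.5115/5.5703) = 0.285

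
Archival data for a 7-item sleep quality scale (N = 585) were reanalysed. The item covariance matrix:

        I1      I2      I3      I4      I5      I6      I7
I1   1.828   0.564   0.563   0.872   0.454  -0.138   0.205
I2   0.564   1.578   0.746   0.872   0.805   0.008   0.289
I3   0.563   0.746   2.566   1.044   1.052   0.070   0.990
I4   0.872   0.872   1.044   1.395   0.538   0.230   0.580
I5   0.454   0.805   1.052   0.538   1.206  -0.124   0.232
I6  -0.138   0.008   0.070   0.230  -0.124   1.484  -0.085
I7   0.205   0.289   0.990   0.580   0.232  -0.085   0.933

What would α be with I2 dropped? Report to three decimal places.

α = 0.695

Remaining items: I1, I3, I4, I5, I6, I7 (k = 6).
Σσ²ᵢ = 1.828 + 2.566 + 1.395 + 1.206 + 1.484 + 0.933 = 9.412
total variance = 9.412 + 2 × 6.483 = 22.378
α (item deleted) = (6/5)·(1 − 9.412/22.378) = 0.695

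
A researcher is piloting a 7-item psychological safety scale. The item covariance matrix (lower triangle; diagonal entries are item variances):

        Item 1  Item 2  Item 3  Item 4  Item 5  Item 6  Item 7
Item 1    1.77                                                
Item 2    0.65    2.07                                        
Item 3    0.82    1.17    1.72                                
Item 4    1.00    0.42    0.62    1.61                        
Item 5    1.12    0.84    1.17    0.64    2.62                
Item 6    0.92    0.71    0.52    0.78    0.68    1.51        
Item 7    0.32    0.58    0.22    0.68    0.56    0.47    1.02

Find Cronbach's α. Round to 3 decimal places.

α = 0.825

sum of item variances = 1.77 + 2.07 + 1.72 + 1.61 + 2.62 + 1.51 + 1.02 = 12.32
Sum of off-diagonal covariances = 14.89
total variance = 12.32 + 2 × 14.89 = 42.10
α = (k/(k−1))·(1 − sum of item variances/total variance) = (7/6)·(1 − 12.32/42.10) = 0.825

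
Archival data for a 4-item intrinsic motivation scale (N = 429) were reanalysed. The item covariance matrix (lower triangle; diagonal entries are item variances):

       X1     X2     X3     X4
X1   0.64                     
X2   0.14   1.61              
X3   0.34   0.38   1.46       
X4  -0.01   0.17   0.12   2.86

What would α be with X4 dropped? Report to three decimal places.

α = 0.475

Remaining items: X1, X2, X3 (k = 3).
ΣVar(i) = 0.64 + 1.61 + 1.46 = 3.71
σ²_total = 3.71 + 2 × 0.86 = 5.43
α (item deleted) = (3/2)·(1 − 3.71/5.43) = 0.475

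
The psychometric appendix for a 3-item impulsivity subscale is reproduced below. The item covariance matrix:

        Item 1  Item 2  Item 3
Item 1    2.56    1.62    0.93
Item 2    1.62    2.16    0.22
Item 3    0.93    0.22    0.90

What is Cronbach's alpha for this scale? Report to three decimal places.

Σσᵢ² = 2.56 + 2.16 + 0.90 = 5.62
Σ_{i<j} σ_ij = 2.77
total variance = 5.62 + 2 × 2.77 = 11.16
α = (k/(k−1))·(1 − Σσᵢ²/total variance) = (3/2)·(1 − 5.62/11.16) = 0.745

Cronbach's alpha = 0.745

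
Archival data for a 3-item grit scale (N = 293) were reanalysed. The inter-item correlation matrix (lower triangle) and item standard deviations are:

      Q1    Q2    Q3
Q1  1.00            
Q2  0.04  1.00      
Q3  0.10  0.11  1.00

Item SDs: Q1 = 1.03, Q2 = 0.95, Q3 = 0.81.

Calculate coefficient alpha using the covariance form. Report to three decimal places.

Σσ²ᵢ = 1.03² + 0.95² + 0.81² = 2.6195
Covariances σ_ij = r_ij · s_i · s_j:
  σ(Q1,Q2) = 0.04 × 1.03 × 0.95 = 0.0391
  σ(Q1,Q3) = 0.10 × 1.03 × 0.81 = 0.0834
  σ(Q2,Q3) = 0.11 × 0.95 × 0.81 = 0.0846
σ²_T = Σσ²ᵢ + 2·Σσ_ij = 2.6195 + 2 × 0.2071 = 3.0337
α = (3/2)·(1 − 2.6195/3.0337) = 0.205

coefficient alpha = 0.205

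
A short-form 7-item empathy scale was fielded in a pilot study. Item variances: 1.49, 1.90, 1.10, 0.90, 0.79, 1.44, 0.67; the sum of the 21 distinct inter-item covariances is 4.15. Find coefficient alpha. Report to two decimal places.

sum of item variances = 1.49 + 1.90 + 1.10 + 0.90 + 0.79 + 1.44 + 0.67 = 8.29
Sum of distinct covariances = 4.15
σ²_total = sum of item variances + 2·Σcov = 8.29 + 2 × 4.15 = 16.59
α = (7/6)·(1 − 8.29/16.59) = 0.58

α = 0.58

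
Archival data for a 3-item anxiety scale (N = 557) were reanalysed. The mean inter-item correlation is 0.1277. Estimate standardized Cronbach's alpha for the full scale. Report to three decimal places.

Standardized α = k·r̄ / (1 + (k−1)·r̄) = 3 × 0.1277 / (1 + 2 × 0.1277)
  = 0.3831 / 1.2554 = 0.305

standardized Cronbach's alpha = 0.305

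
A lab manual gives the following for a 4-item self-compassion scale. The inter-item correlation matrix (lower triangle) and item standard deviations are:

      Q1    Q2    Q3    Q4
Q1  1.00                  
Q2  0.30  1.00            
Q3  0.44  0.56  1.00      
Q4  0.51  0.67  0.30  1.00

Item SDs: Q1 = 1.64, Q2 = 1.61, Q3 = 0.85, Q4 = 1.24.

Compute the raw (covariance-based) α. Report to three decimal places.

Σσ²ᵢ = 1.64² + 1.61² + 0.85² + 1.24² = 7.5418
Covariances σ_ij = r_ij · s_i · s_j:
  σ(Q1,Q2) = 0.30 × 1.64 × 1.61 = 0.7921
  σ(Q1,Q3) = 0.44 × 1.64 × 0.85 = 0.6134
  σ(Q1,Q4) = 0.51 × 1.64 × 1.24 = 1.0371
  σ(Q2,Q3) = 0.56 × 1.61 × 0.85 = 0.7664
  σ(Q2,Q4) = 0.67 × 1.61 × 1.24 = 1.3376
  σ(Q3,Q4) = 0.30 × 0.85 × 1.24 = 0.3162
σ²_T = Σσ²ᵢ + 2·Σσ_ij = 7.5418 + 2 × 4.8628 = 17.2674
α = (4/3)·(1 − 7.5418/17.2674) = 0.751

α = 0.751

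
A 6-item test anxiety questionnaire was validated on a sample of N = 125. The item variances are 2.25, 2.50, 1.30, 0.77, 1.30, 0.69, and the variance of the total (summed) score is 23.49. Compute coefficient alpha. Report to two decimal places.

Σσᵢ² = 2.25 + 2.50 + 1.30 + 0.77 + 1.30 + 0.69 = 8.81
α = (k/(k−1))·(1 − Σσᵢ²/Var(T)) = (6/5)·(1 − 8.81/23.49) = 0.75

α = 0.75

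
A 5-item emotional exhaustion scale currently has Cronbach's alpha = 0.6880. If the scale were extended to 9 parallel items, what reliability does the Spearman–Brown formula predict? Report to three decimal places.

predicted reliability = 0.799

Length factor m = 9/5 = 1.8000
α' = m·α / (1 + (m−1)·α)
   = 9/5 × 0.6880 / (1 + (9/5 − 1) × 0.6880)
   = 1.2384 / 1.5504 = 0.799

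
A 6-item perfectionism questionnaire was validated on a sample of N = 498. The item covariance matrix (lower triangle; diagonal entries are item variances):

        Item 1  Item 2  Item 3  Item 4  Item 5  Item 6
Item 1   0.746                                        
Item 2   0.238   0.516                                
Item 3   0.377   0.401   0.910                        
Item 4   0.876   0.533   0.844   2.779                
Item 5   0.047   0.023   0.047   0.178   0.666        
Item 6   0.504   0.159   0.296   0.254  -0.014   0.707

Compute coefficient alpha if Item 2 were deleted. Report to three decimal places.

Remaining items: Item 1, Item 3, Item 4, Item 5, Item 6 (k = 5).
Σσᵢ² = 0.746 + 0.910 + 2.779 + 0.666 + 0.707 = 5.808
Var(T) = 5.808 + 2 × 3.409 = 12.626
α (item deleted) = (5/4)·(1 − 5.808/12.626) = 0.675

α = 0.675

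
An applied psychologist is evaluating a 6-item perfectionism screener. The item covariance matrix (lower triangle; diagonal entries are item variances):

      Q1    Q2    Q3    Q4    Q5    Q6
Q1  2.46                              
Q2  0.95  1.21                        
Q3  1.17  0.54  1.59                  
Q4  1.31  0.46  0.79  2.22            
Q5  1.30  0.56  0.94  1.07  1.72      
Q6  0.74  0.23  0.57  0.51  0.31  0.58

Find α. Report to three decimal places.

ΣVar(i) = 2.46 + 1.21 + 1.59 + 2.22 + 1.72 + 0.58 = 9.78
Sum of off-diagonal covariances = 11.45
σ²_total = 9.78 + 2 × 11.45 = 32.68
α = (k/(k−1))·(1 − ΣVar(i)/σ²_total) = (6/5)·(1 − 9.78/32.68) = 0.841

α = 0.841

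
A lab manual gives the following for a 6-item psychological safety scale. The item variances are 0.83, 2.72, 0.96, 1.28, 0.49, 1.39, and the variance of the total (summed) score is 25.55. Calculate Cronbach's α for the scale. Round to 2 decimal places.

Σσ²ᵢ = 0.83 + 2.72 + 0.96 + 1.28 + 0.49 + 1.39 = 7.67
α = (k/(k−1))·(1 − Σσ²ᵢ/σ²_T) = (6/5)·(1 − 7.67/25.55) = 0.84

Cronbach's α = 0.84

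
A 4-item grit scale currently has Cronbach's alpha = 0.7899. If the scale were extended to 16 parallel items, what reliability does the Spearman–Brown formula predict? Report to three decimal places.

Length factor m = 16/4 = 4.0000
α' = m·α / (1 + (m−1)·α)
   = 16/4 × 0.7899 / (1 + (16/4 − 1) × 0.7899)
   = 3.1596 / 3.3697 = 0.938

predicted reliability = 0.938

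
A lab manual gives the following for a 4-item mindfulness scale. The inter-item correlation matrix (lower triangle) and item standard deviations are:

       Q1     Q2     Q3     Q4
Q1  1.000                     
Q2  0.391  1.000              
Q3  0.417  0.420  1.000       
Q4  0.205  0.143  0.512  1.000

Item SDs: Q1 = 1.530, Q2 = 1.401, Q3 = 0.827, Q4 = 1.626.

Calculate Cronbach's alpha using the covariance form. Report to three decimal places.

Σσ²ᵢ = 1.530² + 1.401² + 0.827² + 1.626² = 7.6315
Covariances σ_ij = r_ij · s_i · s_j:
  σ(Q1,Q2) = 0.391 × 1.530 × 1.401 = 0.8381
  σ(Q1,Q3) = 0.417 × 1.530 × 0.827 = 0.5276
  σ(Q1,Q4) = 0.205 × 1.530 × 1.626 = 0.5100
  σ(Q2,Q3) = 0.420 × 1.401 × 0.827 = 0.4866
  σ(Q2,Q4) = 0.143 × 1.401 × 1.626 = 0.3258
  σ(Q3,Q4) = 0.512 × 0.827 × 1.626 = 0.6885
σ²_T = Σσ²ᵢ + 2·Σσ_ij = 7.6315 + 2 × 3.3766 = 14.3847
α = (4/3)·(1 − 7.6315/14.3847) = 0.626

α = 0.626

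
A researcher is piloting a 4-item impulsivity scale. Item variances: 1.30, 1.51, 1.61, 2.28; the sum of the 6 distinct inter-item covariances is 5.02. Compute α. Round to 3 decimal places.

ΣVar(i) = 1.30 + 1.51 + 1.61 + 2.28 = 6.70
Sum of distinct covariances = 5.02
σ²_total = ΣVar(i) + 2·Σcov = 6.70 + 2 × 5.02 = 16.74
α = (4/3)·(1 − 6.70/16.74) = 0.800

α = 0.800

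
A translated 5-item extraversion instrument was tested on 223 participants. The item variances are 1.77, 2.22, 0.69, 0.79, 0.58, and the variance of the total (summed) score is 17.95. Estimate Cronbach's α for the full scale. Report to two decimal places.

sum of item variances = 1.77 + 2.22 + 0.69 + 0.79 + 0.58 = 6.05
α = (k/(k−1))·(1 − sum of item variances/σ²_T) = (5/4)·(1 − 6.05/17.95) = 0.83

α = 0.83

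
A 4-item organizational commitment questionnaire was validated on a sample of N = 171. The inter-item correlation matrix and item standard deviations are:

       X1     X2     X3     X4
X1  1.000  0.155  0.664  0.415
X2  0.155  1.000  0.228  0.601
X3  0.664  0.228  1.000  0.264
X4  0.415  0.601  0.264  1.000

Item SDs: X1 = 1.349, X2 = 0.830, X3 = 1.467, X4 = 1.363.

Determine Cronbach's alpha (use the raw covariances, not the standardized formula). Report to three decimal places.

Cronbach's alpha = 0.712

Σσ²ᵢ = 1.349² + 0.830² + 1.467² + 1.363² = 6.5186
Covariances σ_ij = r_ij · s_i · s_j:
  σ(X1,X2) = 0.155 × 1.349 × 0.830 = 0.1735
  σ(X1,X3) = 0.664 × 1.349 × 1.467 = 1.3140
  σ(X1,X4) = 0.415 × 1.349 × 1.363 = 0.7631
  σ(X2,X3) = 0.228 × 0.830 × 1.467 = 0.2776
  σ(X2,X4) = 0.601 × 0.830 × 1.363 = 0.6799
  σ(X3,X4) = 0.264 × 1.467 × 1.363 = 0.5279
σ²_T = Σσ²ᵢ + 2·Σσ_ij = 6.5186 + 2 × 3.7360 = 13.9906
α = (4/3)·(1 − 6.5186/13.9906) = 0.712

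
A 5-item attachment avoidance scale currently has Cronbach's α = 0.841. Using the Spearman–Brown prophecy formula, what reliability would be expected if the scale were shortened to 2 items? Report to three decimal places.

predicted reliability = 0.679

Length factor m = 2/5 = 0.4000
α' = m·α / (1 − (1−m)·α)
   = 2/5 × 0.841 / (1 − (1 − 2/5) × 0.841)
   = 0.3364 / 0.4954 = 0.679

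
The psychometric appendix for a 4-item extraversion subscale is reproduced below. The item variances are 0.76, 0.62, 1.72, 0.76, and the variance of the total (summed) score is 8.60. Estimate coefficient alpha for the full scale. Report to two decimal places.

coefficient alpha = 0.73

sum of item variances = 0.76 + 0.62 + 1.72 + 0.76 = 3.86
α = (k/(k−1))·(1 − sum of item variances/σ²_T) = (4/3)·(1 − 3.86/8.60) = 0.73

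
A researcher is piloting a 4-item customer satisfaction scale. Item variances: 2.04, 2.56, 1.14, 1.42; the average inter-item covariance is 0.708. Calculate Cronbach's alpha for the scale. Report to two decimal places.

sum of item variances = 2.04 + 2.56 + 1.14 + 1.42 = 7.16
Sum of the 6 distinct covariances = 6 × 0.708 = 4.248
σ²_T = sum of item variances + 2·Σcov = 7.16 + 2 × 4.248 = 15.656
α = (4/3)·(1 − 7.16/15.656) = 0.72

Cronbach's alpha = 0.72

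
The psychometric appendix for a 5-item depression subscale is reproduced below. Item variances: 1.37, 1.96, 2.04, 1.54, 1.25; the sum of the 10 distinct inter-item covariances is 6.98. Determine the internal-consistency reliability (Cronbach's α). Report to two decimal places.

Cronbach's α = 0.79

Σσᵢ² = 1.37 + 1.96 + 2.04 + 1.54 + 1.25 = 8.16
Sum of distinct covariances = 6.98
σ²_T = Σσᵢ² + 2·Σcov = 8.16 + 2 × 6.98 = 22.12
α = (5/4)·(1 − 8.16/22.12) = 0.79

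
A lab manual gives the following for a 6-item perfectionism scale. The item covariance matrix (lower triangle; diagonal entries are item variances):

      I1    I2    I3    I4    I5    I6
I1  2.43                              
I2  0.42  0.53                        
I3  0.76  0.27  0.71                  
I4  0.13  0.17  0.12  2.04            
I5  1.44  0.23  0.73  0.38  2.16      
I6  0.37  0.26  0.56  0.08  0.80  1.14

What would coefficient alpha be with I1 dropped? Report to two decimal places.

Remaining items: I2, I3, I4, I5, I6 (k = 5).
Σσ²ᵢ = 0.53 + 0.71 + 2.04 + 2.16 + 1.14 = 6.58
total variance = 6.58 + 2 × 3.60 = 13.78
α (item deleted) = (5/4)·(1 − 6.58/13.78) = 0.65

coefficient alpha = 0.65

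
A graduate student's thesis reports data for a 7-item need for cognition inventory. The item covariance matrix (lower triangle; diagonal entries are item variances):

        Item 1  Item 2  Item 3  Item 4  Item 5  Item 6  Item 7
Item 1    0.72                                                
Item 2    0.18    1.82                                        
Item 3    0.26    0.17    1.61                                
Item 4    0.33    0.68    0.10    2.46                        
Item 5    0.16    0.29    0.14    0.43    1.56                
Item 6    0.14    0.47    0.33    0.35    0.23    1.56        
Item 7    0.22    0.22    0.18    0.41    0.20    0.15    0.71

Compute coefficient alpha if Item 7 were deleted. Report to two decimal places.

Remaining items: Item 1, Item 2, Item 3, Item 4, Item 5, Item 6 (k = 6).
Σσ²ᵢ = 0.72 + 1.82 + 1.61 + 2.46 + 1.56 + 1.56 = 9.73
σ²_T = 9.73 + 2 × 4.26 = 18.25
α (item deleted) = (6/5)·(1 − 9.73/18.25) = 0.56

α = 0.56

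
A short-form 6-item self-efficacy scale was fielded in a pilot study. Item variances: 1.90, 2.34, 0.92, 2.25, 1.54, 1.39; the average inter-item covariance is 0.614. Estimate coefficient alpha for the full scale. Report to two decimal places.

sum of item variances = 1.90 + 2.34 + 0.92 + 2.25 + 1.54 + 1.39 = 10.34
Sum of the 15 distinct covariances = 15 × 0.614 = 9.210
total variance = sum of item variances + 2·Σcov = 10.34 + 2 × 9.210 = 28.760
α = (6/5)·(1 − 10.34/28.760) = 0.77

coefficient alpha = 0.77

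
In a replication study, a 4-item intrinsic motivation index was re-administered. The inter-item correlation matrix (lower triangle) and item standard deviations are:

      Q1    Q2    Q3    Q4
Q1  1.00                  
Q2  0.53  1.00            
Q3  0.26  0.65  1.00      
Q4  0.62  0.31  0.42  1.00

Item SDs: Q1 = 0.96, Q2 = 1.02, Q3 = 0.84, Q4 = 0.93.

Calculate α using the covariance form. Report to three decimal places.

α = 0.776

Σσ²ᵢ = 0.96² + 1.02² + 0.84² + 0.93² = 3.5325
Covariances σ_ij = r_ij · s_i · s_j:
  σ(Q1,Q2) = 0.53 × 0.96 × 1.02 = 0.5190
  σ(Q1,Q3) = 0.26 × 0.96 × 0.84 = 0.2097
  σ(Q1,Q4) = 0.62 × 0.96 × 0.93 = 0.5535
  σ(Q2,Q3) = 0.65 × 1.02 × 0.84 = 0.5569
  σ(Q2,Q4) = 0.31 × 1.02 × 0.93 = 0.2941
  σ(Q3,Q4) = 0.42 × 0.84 × 0.93 = 0.3281
σ²_T = Σσ²ᵢ + 2·Σσ_ij = 3.5325 + 2 × 2.4613 = 8.4551
α = (4/3)·(1 − 3.5325/8.4551) = 0.776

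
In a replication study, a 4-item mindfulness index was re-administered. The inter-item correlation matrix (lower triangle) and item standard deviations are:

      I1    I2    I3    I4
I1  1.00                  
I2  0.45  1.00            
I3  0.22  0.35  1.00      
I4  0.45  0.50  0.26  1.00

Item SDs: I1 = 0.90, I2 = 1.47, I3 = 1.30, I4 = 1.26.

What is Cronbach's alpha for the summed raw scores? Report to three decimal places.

Cronbach's alpha = 0.693

Σσ²ᵢ = 0.90² + 1.47² + 1.30² + 1.26² = 6.2485
Covariances σ_ij = r_ij · s_i · s_j:
  σ(I1,I2) = 0.45 × 0.90 × 1.47 = 0.5954
  σ(I1,I3) = 0.22 × 0.90 × 1.30 = 0.2574
  σ(I1,I4) = 0.45 × 0.90 × 1.26 = 0.5103
  σ(I2,I3) = 0.35 × 1.47 × 1.30 = 0.6688
  σ(I2,I4) = 0.50 × 1.47 × 1.26 = 0.9261
  σ(I3,I4) = 0.26 × 1.30 × 1.26 = 0.4259
σ²_T = Σσ²ᵢ + 2·Σσ_ij = 6.2485 + 2 × 3.3839 = 13.0163
α = (4/3)·(1 − 6.2485/13.0163) = 0.693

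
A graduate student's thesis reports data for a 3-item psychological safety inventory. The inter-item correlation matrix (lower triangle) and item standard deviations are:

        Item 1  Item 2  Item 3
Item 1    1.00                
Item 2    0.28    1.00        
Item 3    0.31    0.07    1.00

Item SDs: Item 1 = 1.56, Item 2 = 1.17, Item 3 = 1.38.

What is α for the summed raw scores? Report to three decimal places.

Σσ²ᵢ = 1.56² + 1.17² + 1.38² = 5.7069
Covariances σ_ij = r_ij · s_i · s_j:
  σ(Item 1,Item 2) = 0.28 × 1.56 × 1.17 = 0.5111
  σ(Item 1,Item 3) = 0.31 × 1.56 × 1.38 = 0.6674
  σ(Item 2,Item 3) = 0.07 × 1.17 × 1.38 = 0.1130
σ²_T = Σσ²ᵢ + 2·Σσ_ij = 5.7069 + 2 × 1.2915 = 8.2899
α = (3/2)·(1 − 5.7069/8.2899) = 0.467

α = 0.467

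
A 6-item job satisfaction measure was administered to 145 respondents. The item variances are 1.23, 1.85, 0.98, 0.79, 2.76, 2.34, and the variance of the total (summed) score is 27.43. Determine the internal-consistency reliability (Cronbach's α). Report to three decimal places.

sum of item variances = 1.23 + 1.85 + 0.98 + 0.79 + 2.76 + 2.34 = 9.95
α = (k/(k−1))·(1 − sum of item variances/Var(T)) = (6/5)·(1 − 9.95/27.43) = 0.765

Cronbach's α = 0.765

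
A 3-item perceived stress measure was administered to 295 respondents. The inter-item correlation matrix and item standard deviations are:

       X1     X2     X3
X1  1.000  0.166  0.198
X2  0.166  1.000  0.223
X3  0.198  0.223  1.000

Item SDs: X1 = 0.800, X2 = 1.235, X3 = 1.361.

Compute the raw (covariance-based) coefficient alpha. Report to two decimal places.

Σσ²ᵢ = 0.800² + 1.235² + 1.361² = 4.0175
Covariances σ_ij = r_ij · s_i · s_j:
  σ(X1,X2) = 0.166 × 0.800 × 1.235 = 0.1640
  σ(X1,X3) = 0.198 × 0.800 × 1.361 = 0.2156
  σ(X2,X3) = 0.223 × 1.235 × 1.361 = 0.3748
σ²_T = Σσ²ᵢ + 2·Σσ_ij = 4.0175 + 2 × 0.7544 = 5.5263
α = (3/2)·(1 − 4.0175/5.5263) = 0.41

α = 0.41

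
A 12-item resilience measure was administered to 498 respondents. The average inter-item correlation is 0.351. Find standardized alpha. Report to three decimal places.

standardized alpha = 0.866

Standardized α = k·r̄ / (1 + (k−1)·r̄) = 12 × 0.351 / (1 + 11 × 0.351)
  = 4.2120 / 4.8610 = 0.866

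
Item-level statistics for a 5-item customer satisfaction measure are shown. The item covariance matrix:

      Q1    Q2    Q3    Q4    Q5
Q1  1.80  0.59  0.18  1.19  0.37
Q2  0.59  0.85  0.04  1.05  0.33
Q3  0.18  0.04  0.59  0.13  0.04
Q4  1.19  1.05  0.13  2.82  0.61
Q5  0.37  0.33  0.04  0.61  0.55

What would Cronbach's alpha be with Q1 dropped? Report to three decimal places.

Remaining items: Q2, Q3, Q4, Q5 (k = 4).
ΣVar(i) = 0.85 + 0.59 + 2.82 + 0.55 = 4.81
σ²_T = 4.81 + 2 × 2.20 = 9.21
α (item deleted) = (4/3)·(1 − 4.81/9.21) = 0.637

Cronbach's alpha = 0.637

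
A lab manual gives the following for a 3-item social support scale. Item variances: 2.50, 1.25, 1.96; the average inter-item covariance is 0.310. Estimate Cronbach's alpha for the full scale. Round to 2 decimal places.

Σσ²ᵢ = 2.50 + 1.25 + 1.96 = 5.71
Sum of the 3 distinct covariances = 3 × 0.310 = 0.930
σ²_total = Σσ²ᵢ + 2·Σcov = 5.71 + 2 × 0.930 = 7.570
α = (3/2)·(1 − 5.71/7.570) = 0.37

α = 0.37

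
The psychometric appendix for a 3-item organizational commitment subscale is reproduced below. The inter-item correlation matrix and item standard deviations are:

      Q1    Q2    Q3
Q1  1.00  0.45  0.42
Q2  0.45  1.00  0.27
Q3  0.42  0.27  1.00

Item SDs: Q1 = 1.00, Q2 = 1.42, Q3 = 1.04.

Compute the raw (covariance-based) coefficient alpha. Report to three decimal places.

coefficient alpha = 0.628

Σσ²ᵢ = 1.00² + 1.42² + 1.04² = 4.0980
Covariances σ_ij = r_ij · s_i · s_j:
  σ(Q1,Q2) = 0.45 × 1.00 × 1.42 = 0.6390
  σ(Q1,Q3) = 0.42 × 1.00 × 1.04 = 0.4368
  σ(Q2,Q3) = 0.27 × 1.42 × 1.04 = 0.3987
σ²_T = Σσ²ᵢ + 2·Σσ_ij = 4.0980 + 2 × 1.4745 = 7.0470
α = (3/2)·(1 − 4.0980/7.0470) = 0.628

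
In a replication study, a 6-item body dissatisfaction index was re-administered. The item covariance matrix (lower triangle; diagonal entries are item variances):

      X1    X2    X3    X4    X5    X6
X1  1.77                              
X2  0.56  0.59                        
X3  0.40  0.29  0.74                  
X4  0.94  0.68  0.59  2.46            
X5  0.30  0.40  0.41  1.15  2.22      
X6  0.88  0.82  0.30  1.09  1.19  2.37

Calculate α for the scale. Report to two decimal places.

α = 0.80

sum of item variances = 1.77 + 0.59 + 0.74 + 2.46 + 2.22 + 2.37 = 10.15
Sum of off-diagonal covariances = 10.00
Var(T) = 10.15 + 2 × 10.00 = 30.15
α = (k/(k−1))·(1 − sum of item variances/Var(T)) = (6/5)·(1 − 10.15/30.15) = 0.80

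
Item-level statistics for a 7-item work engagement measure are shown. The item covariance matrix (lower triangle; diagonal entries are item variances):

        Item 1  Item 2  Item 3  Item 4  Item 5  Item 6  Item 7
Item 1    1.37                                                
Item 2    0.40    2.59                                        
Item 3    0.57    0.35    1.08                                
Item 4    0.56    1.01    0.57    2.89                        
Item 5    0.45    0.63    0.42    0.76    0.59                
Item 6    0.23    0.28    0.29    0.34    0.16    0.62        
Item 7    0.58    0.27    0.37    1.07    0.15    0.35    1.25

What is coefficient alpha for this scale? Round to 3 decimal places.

coefficient alpha = 0.763

Σσᵢ² = 1.37 + 2.59 + 1.08 + 2.89 + 0.59 + 0.62 + 1.25 = 10.39
Sum of the distinct covariances = 9.81
σ²_T = 10.39 + 2 × 9.81 = 30.01
α = (k/(k−1))·(1 − Σσᵢ²/σ²_T) = (7/6)·(1 − 10.39/30.01) = 0.763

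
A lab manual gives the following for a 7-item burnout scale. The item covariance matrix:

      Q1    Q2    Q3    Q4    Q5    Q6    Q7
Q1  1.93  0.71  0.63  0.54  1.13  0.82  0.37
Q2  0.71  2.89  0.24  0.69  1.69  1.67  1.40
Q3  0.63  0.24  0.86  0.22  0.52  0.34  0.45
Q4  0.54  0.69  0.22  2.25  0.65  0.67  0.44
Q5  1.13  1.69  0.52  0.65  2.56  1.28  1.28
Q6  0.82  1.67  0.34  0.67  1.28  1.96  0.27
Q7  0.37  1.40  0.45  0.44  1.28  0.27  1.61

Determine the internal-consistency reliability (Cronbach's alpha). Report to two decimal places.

α = 0.81

Σσ²ᵢ = 1.93 + 2.89 + 0.86 + 2.25 + 2.56 + 1.96 + 1.61 = 14.06
Sum of off-diagonal covariances = 16.01
σ²_T = 14.06 + 2 × 16.01 = 46.08
α = (k/(k−1))·(1 − Σσ²ᵢ/σ²_T) = (7/6)·(1 − 14.06/46.08) = 0.81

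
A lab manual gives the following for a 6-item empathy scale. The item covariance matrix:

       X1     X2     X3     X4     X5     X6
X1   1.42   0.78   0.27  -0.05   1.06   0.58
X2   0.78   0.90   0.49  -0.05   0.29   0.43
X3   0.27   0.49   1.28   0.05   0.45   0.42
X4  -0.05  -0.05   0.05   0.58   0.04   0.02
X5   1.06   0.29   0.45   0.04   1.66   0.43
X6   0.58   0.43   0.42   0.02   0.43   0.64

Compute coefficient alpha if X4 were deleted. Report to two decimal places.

Remaining items: X1, X2, X3, X5, X6 (k = 5).
sum of item variances = 1.42 + 0.90 + 1.28 + 1.66 + 0.64 = 5.90
σ²_T = 5.90 + 2 × 5.20 = 16.30
α (item deleted) = (5/4)·(1 − 5.90/16.30) = 0.80

α = 0.80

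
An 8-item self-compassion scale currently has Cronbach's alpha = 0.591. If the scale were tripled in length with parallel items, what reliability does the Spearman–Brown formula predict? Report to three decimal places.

predicted reliability = 0.813

Length factor m = 3
α' = m·α / (1 + (m−1)·α)
   = 3 × 0.591 / (1 + (3 − 1) × 0.591)
   = 1.7730 / 2.1820 = 0.813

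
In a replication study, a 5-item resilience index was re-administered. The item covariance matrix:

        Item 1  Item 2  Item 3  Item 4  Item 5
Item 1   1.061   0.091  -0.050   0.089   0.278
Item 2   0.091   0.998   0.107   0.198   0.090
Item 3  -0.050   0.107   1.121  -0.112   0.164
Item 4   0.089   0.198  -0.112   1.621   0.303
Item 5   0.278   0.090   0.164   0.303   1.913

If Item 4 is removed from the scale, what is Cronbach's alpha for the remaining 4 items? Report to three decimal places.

Cronbach's alpha = 0.281

Remaining items: Item 1, Item 2, Item 3, Item 5 (k = 4).
Σσᵢ² = 1.061 + 0.998 + 1.121 + 1.913 = 5.093
σ²_total = 5.093 + 2 × 0.680 = 6.453
α (item deleted) = (4/3)·(1 − 5.093/6.453) = 0.281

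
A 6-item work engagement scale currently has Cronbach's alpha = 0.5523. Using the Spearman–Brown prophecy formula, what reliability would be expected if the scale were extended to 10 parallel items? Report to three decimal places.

Length factor m = 10/6 = 1.6667
α' = m·α / (1 + (m−1)·α)
   = 10/6 × 0.5523 / (1 + (10/6 − 1) × 0.5523)
   = 0.9205 / 1.3682 = 0.673

predicted reliability = 0.673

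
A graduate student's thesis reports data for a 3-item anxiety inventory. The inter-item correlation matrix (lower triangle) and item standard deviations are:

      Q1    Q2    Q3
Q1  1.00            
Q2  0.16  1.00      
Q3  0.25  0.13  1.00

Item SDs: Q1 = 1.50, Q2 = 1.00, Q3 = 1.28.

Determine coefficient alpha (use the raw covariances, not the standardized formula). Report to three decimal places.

Σσ²ᵢ = 1.50² + 1.00² + 1.28² = 4.8884
Covariances σ_ij = r_ij · s_i · s_j:
  σ(Q1,Q2) = 0.16 × 1.50 × 1.00 = 0.2400
  σ(Q1,Q3) = 0.25 × 1.50 × 1.28 = 0.4800
  σ(Q2,Q3) = 0.13 × 1.00 × 1.28 = 0.1664
σ²_T = Σσ²ᵢ + 2·Σσ_ij = 4.8884 + 2 × 0.8864 = 6.6612
α = (3/2)·(1 − 4.8884/6.6612) = 0.399

coefficient alpha = 0.399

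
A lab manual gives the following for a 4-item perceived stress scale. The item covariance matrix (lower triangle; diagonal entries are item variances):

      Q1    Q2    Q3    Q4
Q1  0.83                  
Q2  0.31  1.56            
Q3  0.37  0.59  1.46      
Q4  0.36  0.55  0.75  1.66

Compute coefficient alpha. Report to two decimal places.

α = 0.69

sum of item variances = 0.83 + 1.56 + 1.46 + 1.66 = 5.51
Sum of off-diagonal covariances = 2.93
total variance = 5.51 + 2 × 2.93 = 11.37
α = (k/(k−1))·(1 − sum of item variances/total variance) = (4/3)·(1 − 5.51/11.37) = 0.69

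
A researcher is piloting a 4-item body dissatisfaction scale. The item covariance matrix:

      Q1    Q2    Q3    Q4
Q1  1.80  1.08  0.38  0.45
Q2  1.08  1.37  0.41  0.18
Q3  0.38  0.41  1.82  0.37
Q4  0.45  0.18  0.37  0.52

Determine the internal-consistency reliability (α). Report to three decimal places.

Σσ²ᵢ = 1.80 + 1.37 + 1.82 + 0.52 = 5.51
Σ_{i<j} σ_ij = 2.87
σ²_T = 5.51 + 2 × 2.87 = 11.25
α = (k/(k−1))·(1 − Σσ²ᵢ/σ²_T) = (4/3)·(1 − 5.51/11.25) = 0.680

α = 0.680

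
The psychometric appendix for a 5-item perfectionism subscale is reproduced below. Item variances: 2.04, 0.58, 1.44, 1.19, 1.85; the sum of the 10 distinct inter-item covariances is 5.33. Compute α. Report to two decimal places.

Σσ²ᵢ = 2.04 + 0.58 + 1.44 + 1.19 + 1.85 = 7.10
Sum of distinct covariances = 5.33
total variance = Σσ²ᵢ + 2·Σcov = 7.10 + 2 × 5.33 = 17.76
α = (5/4)·(1 − 7.10/17.76) = 0.75

α = 0.75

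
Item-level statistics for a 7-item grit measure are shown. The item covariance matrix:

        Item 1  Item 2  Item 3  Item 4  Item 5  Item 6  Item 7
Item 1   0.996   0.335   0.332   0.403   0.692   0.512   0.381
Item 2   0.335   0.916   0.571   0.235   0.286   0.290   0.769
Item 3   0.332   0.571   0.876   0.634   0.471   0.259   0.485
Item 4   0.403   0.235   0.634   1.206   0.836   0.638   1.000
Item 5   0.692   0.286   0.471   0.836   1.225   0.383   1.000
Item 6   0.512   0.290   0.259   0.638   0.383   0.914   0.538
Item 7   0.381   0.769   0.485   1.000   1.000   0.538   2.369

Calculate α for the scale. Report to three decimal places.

α = 0.843

ΣVar(i) = 0.996 + 0.916 + 0.876 + 1.206 + 1.225 + 0.914 + 2.369 = 8.502
Sum of the distinct covariances = 11.050
σ²_T = 8.502 + 2 × 11.050 = 30.602
α = (k/(k−1))·(1 − ΣVar(i)/σ²_T) = (7/6)·(1 − 8.502/30.602) = 0.843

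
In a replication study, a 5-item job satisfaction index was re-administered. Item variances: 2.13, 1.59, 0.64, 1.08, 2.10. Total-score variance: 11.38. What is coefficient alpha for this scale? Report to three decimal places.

coefficient alpha = 0.422

sum of item variances = 2.13 + 1.59 + 0.64 + 1.08 + 2.10 = 7.54
α = (k/(k−1))·(1 − sum of item variances/total variance) = (5/4)·(1 − 7.54/11.38) = 0.422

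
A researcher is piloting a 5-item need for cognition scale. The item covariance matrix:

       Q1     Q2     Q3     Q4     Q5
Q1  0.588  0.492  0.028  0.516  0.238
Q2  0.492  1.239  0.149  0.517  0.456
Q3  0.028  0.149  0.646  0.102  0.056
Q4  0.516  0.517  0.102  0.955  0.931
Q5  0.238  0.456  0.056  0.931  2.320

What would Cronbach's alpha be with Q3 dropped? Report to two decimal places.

Cronbach's alpha = 0.74

Remaining items: Q1, Q2, Q4, Q5 (k = 4).
ΣVar(i) = 0.588 + 1.239 + 0.955 + 2.320 = 5.102
σ²_T = 5.102 + 2 × 3.150 = 11.402
α (item deleted) = (4/3)·(1 − 5.102/11.402) = 0.74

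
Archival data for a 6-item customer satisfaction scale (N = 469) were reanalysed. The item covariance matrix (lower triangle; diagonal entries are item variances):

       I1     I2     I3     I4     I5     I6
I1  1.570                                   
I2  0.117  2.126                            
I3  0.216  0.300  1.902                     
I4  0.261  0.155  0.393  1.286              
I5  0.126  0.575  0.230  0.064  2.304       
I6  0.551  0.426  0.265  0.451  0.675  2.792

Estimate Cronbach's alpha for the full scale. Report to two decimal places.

Σσ²ᵢ = 1.570 + 2.126 + 1.902 + 1.286 + 2.304 + 2.792 = 11.980
Sum of the distinct covariances = 4.805
Var(T) = 11.980 + 2 × 4.805 = 21.590
α = (k/(k−1))·(1 − Σσ²ᵢ/Var(T)) = (6/5)·(1 − 11.980/21.590) = 0.53

Cronbach's alpha = 0.53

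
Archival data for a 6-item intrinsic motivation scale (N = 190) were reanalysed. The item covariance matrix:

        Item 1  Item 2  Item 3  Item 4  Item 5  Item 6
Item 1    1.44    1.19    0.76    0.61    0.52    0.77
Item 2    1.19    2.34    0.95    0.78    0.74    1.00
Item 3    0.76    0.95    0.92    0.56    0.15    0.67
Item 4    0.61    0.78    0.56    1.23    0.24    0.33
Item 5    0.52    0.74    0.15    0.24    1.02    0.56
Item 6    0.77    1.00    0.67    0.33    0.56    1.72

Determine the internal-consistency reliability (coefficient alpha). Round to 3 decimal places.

coefficient alpha = 0.833

Σσ²ᵢ = 1.44 + 2.34 + 0.92 + 1.23 + 1.02 + 1.72 = 8.67
Sum of the distinct covariances = 9.83
total variance = 8.67 + 2 × 9.83 = 28.33
α = (k/(k−1))·(1 − Σσ²ᵢ/total variance) = (6/5)·(1 − 8.67/28.33) = 0.833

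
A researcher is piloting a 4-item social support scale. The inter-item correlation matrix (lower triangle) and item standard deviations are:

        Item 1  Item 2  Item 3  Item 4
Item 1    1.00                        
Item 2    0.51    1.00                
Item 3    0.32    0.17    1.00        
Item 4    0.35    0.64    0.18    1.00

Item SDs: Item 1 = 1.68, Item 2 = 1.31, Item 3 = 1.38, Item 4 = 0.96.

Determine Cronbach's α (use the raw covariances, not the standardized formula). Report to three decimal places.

Cronbach's α = 0.675

Σσ²ᵢ = 1.68² + 1.31² + 1.38² + 0.96² = 7.3645
Covariances σ_ij = r_ij · s_i · s_j:
  σ(Item 1,Item 2) = 0.51 × 1.68 × 1.31 = 1.1224
  σ(Item 1,Item 3) = 0.32 × 1.68 × 1.38 = 0.7419
  σ(Item 1,Item 4) = 0.35 × 1.68 × 0.96 = 0.5645
  σ(Item 2,Item 3) = 0.17 × 1.31 × 1.38 = 0.3073
  σ(Item 2,Item 4) = 0.64 × 1.31 × 0.96 = 0.8049
  σ(Item 3,Item 4) = 0.18 × 1.38 × 0.96 = 0.2385
σ²_T = Σσ²ᵢ + 2·Σσ_ij = 7.3645 + 2 × 3.7795 = 14.9235
α = (4/3)·(1 − 7.3645/14.9235) = 0.675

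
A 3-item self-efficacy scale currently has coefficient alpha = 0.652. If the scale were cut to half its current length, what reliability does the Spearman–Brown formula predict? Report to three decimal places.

predicted reliability = 0.484

Length factor m = 1/2
α' = m·α / (1 − (1−m)·α)
   = 1/2 × 0.652 / (1 − (1 − 1/2) × 0.652)
   = 0.3260 / 0.6740 = 0.484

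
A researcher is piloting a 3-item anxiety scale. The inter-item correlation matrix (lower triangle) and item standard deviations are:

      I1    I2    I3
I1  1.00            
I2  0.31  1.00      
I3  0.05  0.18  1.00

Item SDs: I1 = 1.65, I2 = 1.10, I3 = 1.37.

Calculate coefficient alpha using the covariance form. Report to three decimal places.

Σσ²ᵢ = 1.65² + 1.10² + 1.37² = 5.8094
Covariances σ_ij = r_ij · s_i · s_j:
  σ(I1,I2) = 0.31 × 1.65 × 1.10 = 0.5626
  σ(I1,I3) = 0.05 × 1.65 × 1.37 = 0.1130
  σ(I2,I3) = 0.18 × 1.10 × 1.37 = 0.2713
σ²_T = Σσ²ᵢ + 2·Σσ_ij = 5.8094 + 2 × 0.9469 = 7.7032
α = (3/2)·(1 − 5.8094/7.7032) = 0.369

α = 0.369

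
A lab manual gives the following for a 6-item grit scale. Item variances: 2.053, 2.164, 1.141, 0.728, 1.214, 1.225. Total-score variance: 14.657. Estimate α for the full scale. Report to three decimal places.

α = 0.502

ΣVar(i) = 2.053 + 2.164 + 1.141 + 0.728 + 1.214 + 1.225 = 8.525
α = (k/(k−1))·(1 − ΣVar(i)/total variance) = (6/5)·(1 − 8.525/14.657) = 0.502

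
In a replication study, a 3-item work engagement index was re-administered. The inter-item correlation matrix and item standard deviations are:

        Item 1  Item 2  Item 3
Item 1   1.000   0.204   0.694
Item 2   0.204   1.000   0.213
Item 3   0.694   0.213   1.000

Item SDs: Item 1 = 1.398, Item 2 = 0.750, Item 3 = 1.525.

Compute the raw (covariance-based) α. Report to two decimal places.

Σσ²ᵢ = 1.398² + 0.750² + 1.525² = 4.8425
Covariances σ_ij = r_ij · s_i · s_j:
  σ(Item 1,Item 2) = 0.204 × 1.398 × 0.750 = 0.2139
  σ(Item 1,Item 3) = 0.694 × 1.398 × 1.525 = 1.4796
  σ(Item 2,Item 3) = 0.213 × 0.750 × 1.525 = 0.2436
σ²_T = Σσ²ᵢ + 2·Σσ_ij = 4.8425 + 2 × 1.9371 = 8.7167
α = (3/2)·(1 − 4.8425/8.7167) = 0.67

α = 0.67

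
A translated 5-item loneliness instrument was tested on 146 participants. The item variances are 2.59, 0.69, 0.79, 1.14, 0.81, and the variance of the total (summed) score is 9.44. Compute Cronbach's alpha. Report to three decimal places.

sum of item variances = 2.59 + 0.69 + 0.79 + 1.14 + 0.81 = 6.02
α = (k/(k−1))·(1 − sum of item variances/total variance) = (5/4)·(1 − 6.02/9.44) = 0.453

Cronbach's alpha = 0.453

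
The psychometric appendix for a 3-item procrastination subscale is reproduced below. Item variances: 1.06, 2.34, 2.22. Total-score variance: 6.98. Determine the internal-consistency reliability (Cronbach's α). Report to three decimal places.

α = 0.292

ΣVar(i) = 1.06 + 2.34 + 2.22 = 5.62
α = (k/(k−1))·(1 − ΣVar(i)/total variance) = (3/2)·(1 − 5.62/6.98) = 0.292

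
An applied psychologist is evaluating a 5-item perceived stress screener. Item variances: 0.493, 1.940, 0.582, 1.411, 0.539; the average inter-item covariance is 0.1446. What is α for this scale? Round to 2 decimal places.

Σσ²ᵢ = 0.493 + 1.940 + 0.582 + 1.411 + 0.539 = 4.965
Sum of the 10 distinct covariances = 10 × 0.1446 = 1.4460
σ²_T = Σσ²ᵢ + 2·Σcov = 4.965 + 2 × 1.4460 = 7.8570
α = (5/4)·(1 − 4.965/7.8570) = 0.46

α = 0.46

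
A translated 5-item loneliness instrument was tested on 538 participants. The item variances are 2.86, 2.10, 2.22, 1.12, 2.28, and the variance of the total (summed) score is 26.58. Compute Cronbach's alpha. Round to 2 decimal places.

α = 0.75

Σσ²ᵢ = 2.86 + 2.10 + 2.22 + 1.12 + 2.28 = 10.58
α = (k/(k−1))·(1 − Σσ²ᵢ/Var(T)) = (5/4)·(1 − 10.58/26.58) = 0.75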